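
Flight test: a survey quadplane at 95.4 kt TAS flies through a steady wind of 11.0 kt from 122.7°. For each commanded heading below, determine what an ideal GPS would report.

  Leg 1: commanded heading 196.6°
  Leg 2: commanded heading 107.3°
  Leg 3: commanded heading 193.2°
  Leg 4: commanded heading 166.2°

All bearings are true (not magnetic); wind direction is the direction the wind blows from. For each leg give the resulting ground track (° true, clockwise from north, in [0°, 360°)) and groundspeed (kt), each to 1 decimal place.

Leg 1: heading 196.6°; drift +6.5° → track 203.1°, groundspeed 93.0 kt
Leg 2: heading 107.3°; drift -2.0° → track 105.3°, groundspeed 84.8 kt
Leg 3: heading 193.2°; drift +6.4° → track 199.6°, groundspeed 92.3 kt
Leg 4: heading 166.2°; drift +5.0° → track 171.2°, groundspeed 87.7 kt

Leg 1: track=203.1°, groundspeed=93.0 kt
Leg 2: track=105.3°, groundspeed=84.8 kt
Leg 3: track=199.6°, groundspeed=92.3 kt
Leg 4: track=171.2°, groundspeed=87.7 kt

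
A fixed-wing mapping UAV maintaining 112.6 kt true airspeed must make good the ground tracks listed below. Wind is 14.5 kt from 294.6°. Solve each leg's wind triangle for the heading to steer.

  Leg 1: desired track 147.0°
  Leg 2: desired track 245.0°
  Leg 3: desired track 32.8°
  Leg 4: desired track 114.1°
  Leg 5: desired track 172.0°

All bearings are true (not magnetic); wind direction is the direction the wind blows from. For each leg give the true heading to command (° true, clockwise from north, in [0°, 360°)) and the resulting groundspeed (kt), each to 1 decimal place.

Leg 1: desired track 147.0°; wind correction +4.0° → command heading 151.0°, groundspeed 124.6 kt
Leg 2: desired track 245.0°; wind correction +5.6° → command heading 250.6°, groundspeed 102.7 kt
Leg 3: desired track 32.8°; wind correction -7.3° → command heading 25.5°, groundspeed 113.7 kt
Leg 4: desired track 114.1°; wind correction -0.1° → command heading 114.0°, groundspeed 127.1 kt
Leg 5: desired track 172.0°; wind correction +6.2° → command heading 178.2°, groundspeed 119.7 kt

Leg 1: heading=151.0°, groundspeed=124.6 kt
Leg 2: heading=250.6°, groundspeed=102.7 kt
Leg 3: heading=25.5°, groundspeed=113.7 kt
Leg 4: heading=114.0°, groundspeed=127.1 kt
Leg 5: heading=178.2°, groundspeed=119.7 kt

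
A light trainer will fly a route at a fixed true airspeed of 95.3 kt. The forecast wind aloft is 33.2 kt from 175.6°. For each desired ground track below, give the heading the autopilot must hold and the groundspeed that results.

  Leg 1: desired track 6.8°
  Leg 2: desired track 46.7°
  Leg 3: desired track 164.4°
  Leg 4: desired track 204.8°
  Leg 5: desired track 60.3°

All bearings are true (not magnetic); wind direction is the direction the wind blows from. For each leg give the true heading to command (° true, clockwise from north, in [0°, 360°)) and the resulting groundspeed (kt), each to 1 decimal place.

Leg 1: heading=10.7°, groundspeed=127.6 kt
Leg 2: heading=62.4°, groundspeed=112.6 kt
Leg 3: heading=168.3°, groundspeed=62.5 kt
Leg 4: heading=195.0°, groundspeed=64.9 kt
Leg 5: heading=78.7°, groundspeed=104.6 kt

Leg 1: desired track 6.8°; wind correction +3.9° → command heading 10.7°, groundspeed 127.6 kt
Leg 2: desired track 46.7°; wind correction +15.7° → command heading 62.4°, groundspeed 112.6 kt
Leg 3: desired track 164.4°; wind correction +3.9° → command heading 168.3°, groundspeed 62.5 kt
Leg 4: desired track 204.8°; wind correction -9.8° → command heading 195.0°, groundspeed 64.9 kt
Leg 5: desired track 60.3°; wind correction +18.4° → command heading 78.7°, groundspeed 104.6 kt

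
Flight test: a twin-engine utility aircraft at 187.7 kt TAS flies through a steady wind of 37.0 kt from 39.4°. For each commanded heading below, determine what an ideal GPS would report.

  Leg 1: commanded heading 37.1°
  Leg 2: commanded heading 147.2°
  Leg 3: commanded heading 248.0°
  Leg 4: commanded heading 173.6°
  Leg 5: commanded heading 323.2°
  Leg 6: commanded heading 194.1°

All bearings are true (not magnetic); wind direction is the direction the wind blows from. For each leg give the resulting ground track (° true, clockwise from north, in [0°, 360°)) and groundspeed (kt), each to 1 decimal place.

Leg 1: heading 37.1°; drift -0.6° → track 36.5°, groundspeed 150.7 kt
Leg 2: heading 147.2°; drift +10.0° → track 157.2°, groundspeed 202.1 kt
Leg 3: heading 248.0°; drift -4.6° → track 243.4°, groundspeed 220.9 kt
Leg 4: heading 173.6°; drift +7.1° → track 180.7°, groundspeed 215.1 kt
Leg 5: heading 323.2°; drift -11.4° → track 311.8°, groundspeed 182.4 kt
Leg 6: heading 194.1°; drift +4.1° → track 198.2°, groundspeed 221.7 kt

Leg 1: track=36.5°, groundspeed=150.7 kt
Leg 2: track=157.2°, groundspeed=202.1 kt
Leg 3: track=243.4°, groundspeed=220.9 kt
Leg 4: track=180.7°, groundspeed=215.1 kt
Leg 5: track=311.8°, groundspeed=182.4 kt
Leg 6: track=198.2°, groundspeed=221.7 kt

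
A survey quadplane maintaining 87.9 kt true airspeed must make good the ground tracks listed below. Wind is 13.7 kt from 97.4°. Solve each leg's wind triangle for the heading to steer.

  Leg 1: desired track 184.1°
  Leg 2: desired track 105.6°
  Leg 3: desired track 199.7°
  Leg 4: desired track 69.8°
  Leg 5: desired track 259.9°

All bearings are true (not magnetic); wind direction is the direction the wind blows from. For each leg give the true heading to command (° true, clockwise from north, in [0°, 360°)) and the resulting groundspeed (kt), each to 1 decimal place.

Leg 1: desired track 184.1°; wind correction -9.0° → command heading 175.1°, groundspeed 86.0 kt
Leg 2: desired track 105.6°; wind correction -1.3° → command heading 104.3°, groundspeed 74.3 kt
Leg 3: desired track 199.7°; wind correction -8.8° → command heading 190.9°, groundspeed 89.8 kt
Leg 4: desired track 69.8°; wind correction +4.1° → command heading 73.9°, groundspeed 75.5 kt
Leg 5: desired track 259.9°; wind correction -2.7° → command heading 257.2°, groundspeed 100.9 kt

Leg 1: heading=175.1°, groundspeed=86.0 kt
Leg 2: heading=104.3°, groundspeed=74.3 kt
Leg 3: heading=190.9°, groundspeed=89.8 kt
Leg 4: heading=73.9°, groundspeed=75.5 kt
Leg 5: heading=257.2°, groundspeed=100.9 kt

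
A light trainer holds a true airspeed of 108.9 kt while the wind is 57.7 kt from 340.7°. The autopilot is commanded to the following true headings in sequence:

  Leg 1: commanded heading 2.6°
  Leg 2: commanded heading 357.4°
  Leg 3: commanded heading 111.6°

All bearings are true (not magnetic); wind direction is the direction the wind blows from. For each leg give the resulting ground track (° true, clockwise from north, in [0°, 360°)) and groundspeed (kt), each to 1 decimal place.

Leg 1: track=23.8°, groundspeed=59.4 kt
Leg 2: track=14.6°, groundspeed=56.1 kt
Leg 3: track=128.2°, groundspeed=153.0 kt

Leg 1: heading 2.6°; drift +21.2° → track 23.8°, groundspeed 59.4 kt
Leg 2: heading 357.4°; drift +17.2° → track 14.6°, groundspeed 56.1 kt
Leg 3: heading 111.6°; drift +16.6° → track 128.2°, groundspeed 153.0 kt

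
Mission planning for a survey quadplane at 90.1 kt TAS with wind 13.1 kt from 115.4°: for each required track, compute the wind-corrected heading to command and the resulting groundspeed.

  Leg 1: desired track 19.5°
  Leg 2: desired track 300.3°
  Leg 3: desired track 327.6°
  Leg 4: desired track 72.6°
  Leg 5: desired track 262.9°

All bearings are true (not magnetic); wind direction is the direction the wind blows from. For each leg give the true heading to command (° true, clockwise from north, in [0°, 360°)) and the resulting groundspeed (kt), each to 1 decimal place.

Leg 1: heading=27.8°, groundspeed=90.5 kt
Leg 2: heading=301.0°, groundspeed=103.1 kt
Leg 3: heading=332.0°, groundspeed=100.9 kt
Leg 4: heading=78.3°, groundspeed=80.0 kt
Leg 5: heading=258.4°, groundspeed=100.9 kt

Leg 1: desired track 19.5°; wind correction +8.3° → command heading 27.8°, groundspeed 90.5 kt
Leg 2: desired track 300.3°; wind correction +0.7° → command heading 301.0°, groundspeed 103.1 kt
Leg 3: desired track 327.6°; wind correction +4.4° → command heading 332.0°, groundspeed 100.9 kt
Leg 4: desired track 72.6°; wind correction +5.7° → command heading 78.3°, groundspeed 80.0 kt
Leg 5: desired track 262.9°; wind correction -4.5° → command heading 258.4°, groundspeed 100.9 kt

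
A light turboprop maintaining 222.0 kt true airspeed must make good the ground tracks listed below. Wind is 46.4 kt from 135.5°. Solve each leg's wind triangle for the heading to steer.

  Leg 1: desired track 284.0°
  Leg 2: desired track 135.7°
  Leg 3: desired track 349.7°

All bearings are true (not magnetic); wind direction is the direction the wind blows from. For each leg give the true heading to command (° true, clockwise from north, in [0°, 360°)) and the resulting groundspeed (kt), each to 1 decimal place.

Leg 1: desired track 284.0°; wind correction -6.3° → command heading 277.7°, groundspeed 260.2 kt
Leg 2: desired track 135.7°; wind correction +0.0° → command heading 135.7°, groundspeed 175.6 kt
Leg 3: desired track 349.7°; wind correction +6.7° → command heading 356.4°, groundspeed 258.8 kt

Leg 1: heading=277.7°, groundspeed=260.2 kt
Leg 2: heading=135.7°, groundspeed=175.6 kt
Leg 3: heading=356.4°, groundspeed=258.8 kt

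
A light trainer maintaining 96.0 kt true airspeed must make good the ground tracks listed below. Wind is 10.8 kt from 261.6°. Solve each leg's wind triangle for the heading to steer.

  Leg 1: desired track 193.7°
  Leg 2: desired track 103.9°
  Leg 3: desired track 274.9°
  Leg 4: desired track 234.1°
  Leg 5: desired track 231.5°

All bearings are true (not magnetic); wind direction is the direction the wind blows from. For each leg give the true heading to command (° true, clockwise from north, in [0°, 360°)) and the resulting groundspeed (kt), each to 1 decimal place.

Leg 1: desired track 193.7°; wind correction +6.0° → command heading 199.7°, groundspeed 91.4 kt
Leg 2: desired track 103.9°; wind correction +2.4° → command heading 106.3°, groundspeed 105.9 kt
Leg 3: desired track 274.9°; wind correction -1.5° → command heading 273.4°, groundspeed 85.5 kt
Leg 4: desired track 234.1°; wind correction +3.0° → command heading 237.1°, groundspeed 86.3 kt
Leg 5: desired track 231.5°; wind correction +3.2° → command heading 234.7°, groundspeed 86.5 kt

Leg 1: heading=199.7°, groundspeed=91.4 kt
Leg 2: heading=106.3°, groundspeed=105.9 kt
Leg 3: heading=273.4°, groundspeed=85.5 kt
Leg 4: heading=237.1°, groundspeed=86.3 kt
Leg 5: heading=234.7°, groundspeed=86.5 kt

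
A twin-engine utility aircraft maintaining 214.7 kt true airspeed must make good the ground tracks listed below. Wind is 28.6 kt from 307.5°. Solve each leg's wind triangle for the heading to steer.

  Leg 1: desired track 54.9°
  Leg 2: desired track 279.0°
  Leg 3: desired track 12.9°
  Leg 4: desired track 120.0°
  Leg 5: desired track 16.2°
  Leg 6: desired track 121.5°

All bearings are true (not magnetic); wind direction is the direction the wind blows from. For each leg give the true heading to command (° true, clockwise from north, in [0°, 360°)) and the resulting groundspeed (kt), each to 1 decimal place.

Leg 1: heading=47.6°, groundspeed=221.5 kt
Leg 2: heading=282.6°, groundspeed=189.1 kt
Leg 3: heading=5.9°, groundspeed=201.2 kt
Leg 4: heading=119.0°, groundspeed=243.0 kt
Leg 5: heading=9.1°, groundspeed=202.7 kt
Leg 6: heading=120.7°, groundspeed=243.1 kt

Leg 1: desired track 54.9°; wind correction -7.3° → command heading 47.6°, groundspeed 221.5 kt
Leg 2: desired track 279.0°; wind correction +3.6° → command heading 282.6°, groundspeed 189.1 kt
Leg 3: desired track 12.9°; wind correction -7.0° → command heading 5.9°, groundspeed 201.2 kt
Leg 4: desired track 120.0°; wind correction -1.0° → command heading 119.0°, groundspeed 243.0 kt
Leg 5: desired track 16.2°; wind correction -7.1° → command heading 9.1°, groundspeed 202.7 kt
Leg 6: desired track 121.5°; wind correction -0.8° → command heading 120.7°, groundspeed 243.1 kt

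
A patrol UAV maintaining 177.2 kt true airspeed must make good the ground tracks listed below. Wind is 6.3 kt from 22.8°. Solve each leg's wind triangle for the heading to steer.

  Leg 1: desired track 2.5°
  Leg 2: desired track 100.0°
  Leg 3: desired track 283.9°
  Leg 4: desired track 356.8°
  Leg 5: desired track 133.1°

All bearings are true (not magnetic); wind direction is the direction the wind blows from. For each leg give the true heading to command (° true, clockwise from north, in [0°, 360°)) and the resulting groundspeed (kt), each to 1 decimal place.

Leg 1: desired track 2.5°; wind correction +0.7° → command heading 3.2°, groundspeed 171.3 kt
Leg 2: desired track 100.0°; wind correction -2.0° → command heading 98.0°, groundspeed 175.7 kt
Leg 3: desired track 283.9°; wind correction +2.0° → command heading 285.9°, groundspeed 178.1 kt
Leg 4: desired track 356.8°; wind correction +0.9° → command heading 357.7°, groundspeed 171.5 kt
Leg 5: desired track 133.1°; wind correction -1.9° → command heading 131.2°, groundspeed 179.3 kt

Leg 1: heading=3.2°, groundspeed=171.3 kt
Leg 2: heading=98.0°, groundspeed=175.7 kt
Leg 3: heading=285.9°, groundspeed=178.1 kt
Leg 4: heading=357.7°, groundspeed=171.5 kt
Leg 5: heading=131.2°, groundspeed=179.3 kt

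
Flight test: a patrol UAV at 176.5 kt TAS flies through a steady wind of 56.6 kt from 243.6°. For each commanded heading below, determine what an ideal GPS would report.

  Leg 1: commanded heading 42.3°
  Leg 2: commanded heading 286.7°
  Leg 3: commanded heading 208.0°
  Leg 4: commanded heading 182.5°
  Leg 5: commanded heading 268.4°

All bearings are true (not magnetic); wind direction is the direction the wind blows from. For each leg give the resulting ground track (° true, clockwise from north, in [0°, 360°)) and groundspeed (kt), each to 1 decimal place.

Leg 1: heading 42.3°; drift +5.1° → track 47.4°, groundspeed 230.2 kt
Leg 2: heading 286.7°; drift +16.0° → track 302.7°, groundspeed 140.6 kt
Leg 3: heading 208.0°; drift -14.2° → track 193.8°, groundspeed 134.6 kt
Leg 4: heading 182.5°; drift -18.4° → track 164.1°, groundspeed 157.2 kt
Leg 5: heading 268.4°; drift +10.7° → track 279.1°, groundspeed 127.4 kt

Leg 1: track=47.4°, groundspeed=230.2 kt
Leg 2: track=302.7°, groundspeed=140.6 kt
Leg 3: track=193.8°, groundspeed=134.6 kt
Leg 4: track=164.1°, groundspeed=157.2 kt
Leg 5: track=279.1°, groundspeed=127.4 kt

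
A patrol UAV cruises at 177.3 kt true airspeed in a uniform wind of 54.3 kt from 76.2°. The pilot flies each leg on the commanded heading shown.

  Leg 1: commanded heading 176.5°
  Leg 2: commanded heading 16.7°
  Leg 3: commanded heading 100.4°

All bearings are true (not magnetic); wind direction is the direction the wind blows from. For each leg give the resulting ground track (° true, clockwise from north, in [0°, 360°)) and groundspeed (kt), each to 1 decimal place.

Leg 1: track=192.4°, groundspeed=194.5 kt
Leg 2: track=359.3°, groundspeed=156.9 kt
Leg 3: track=110.3°, groundspeed=129.7 kt

Leg 1: heading 176.5°; drift +15.9° → track 192.4°, groundspeed 194.5 kt
Leg 2: heading 16.7°; drift -17.4° → track 359.3°, groundspeed 156.9 kt
Leg 3: heading 100.4°; drift +9.9° → track 110.3°, groundspeed 129.7 kt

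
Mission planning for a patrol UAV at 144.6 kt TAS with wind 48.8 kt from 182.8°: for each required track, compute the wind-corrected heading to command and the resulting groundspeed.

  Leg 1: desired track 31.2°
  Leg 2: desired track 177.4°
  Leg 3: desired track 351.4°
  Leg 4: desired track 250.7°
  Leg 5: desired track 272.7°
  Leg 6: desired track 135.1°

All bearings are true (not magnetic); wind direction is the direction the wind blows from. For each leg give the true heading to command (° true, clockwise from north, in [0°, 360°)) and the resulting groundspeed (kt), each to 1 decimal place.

Leg 1: heading=40.4°, groundspeed=185.7 kt
Leg 2: heading=179.2°, groundspeed=95.9 kt
Leg 3: heading=347.6°, groundspeed=192.1 kt
Leg 4: heading=232.5°, groundspeed=119.0 kt
Leg 5: heading=253.0°, groundspeed=136.0 kt
Leg 6: heading=149.6°, groundspeed=107.2 kt

Leg 1: desired track 31.2°; wind correction +9.2° → command heading 40.4°, groundspeed 185.7 kt
Leg 2: desired track 177.4°; wind correction +1.8° → command heading 179.2°, groundspeed 95.9 kt
Leg 3: desired track 351.4°; wind correction -3.8° → command heading 347.6°, groundspeed 192.1 kt
Leg 4: desired track 250.7°; wind correction -18.2° → command heading 232.5°, groundspeed 119.0 kt
Leg 5: desired track 272.7°; wind correction -19.7° → command heading 253.0°, groundspeed 136.0 kt
Leg 6: desired track 135.1°; wind correction +14.5° → command heading 149.6°, groundspeed 107.2 kt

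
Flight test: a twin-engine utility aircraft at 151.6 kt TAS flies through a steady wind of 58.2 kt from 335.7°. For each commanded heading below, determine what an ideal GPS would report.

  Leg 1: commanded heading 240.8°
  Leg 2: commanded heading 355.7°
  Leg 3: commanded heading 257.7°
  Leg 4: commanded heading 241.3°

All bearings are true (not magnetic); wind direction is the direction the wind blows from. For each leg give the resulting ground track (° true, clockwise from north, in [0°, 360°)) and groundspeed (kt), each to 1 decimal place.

Leg 1: heading 240.8°; drift -20.3° → track 220.5°, groundspeed 167.0 kt
Leg 2: heading 355.7°; drift +11.6° → track 7.3°, groundspeed 98.9 kt
Leg 3: heading 257.7°; drift -22.2° → track 235.5°, groundspeed 150.7 kt
Leg 4: heading 241.3°; drift -20.4° → track 220.9°, groundspeed 166.5 kt

Leg 1: track=220.5°, groundspeed=167.0 kt
Leg 2: track=7.3°, groundspeed=98.9 kt
Leg 3: track=235.5°, groundspeed=150.7 kt
Leg 4: track=220.9°, groundspeed=166.5 kt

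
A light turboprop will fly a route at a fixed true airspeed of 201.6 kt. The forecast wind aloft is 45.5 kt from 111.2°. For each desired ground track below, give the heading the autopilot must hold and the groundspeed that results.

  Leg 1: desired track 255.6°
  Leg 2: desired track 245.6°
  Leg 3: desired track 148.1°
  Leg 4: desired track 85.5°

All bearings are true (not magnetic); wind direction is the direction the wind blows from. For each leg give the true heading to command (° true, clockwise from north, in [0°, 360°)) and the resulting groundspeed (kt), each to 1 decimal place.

Leg 1: heading=248.1°, groundspeed=236.8 kt
Leg 2: heading=236.3°, groundspeed=230.8 kt
Leg 3: heading=140.3°, groundspeed=163.4 kt
Leg 4: heading=91.1°, groundspeed=159.6 kt

Leg 1: desired track 255.6°; wind correction -7.5° → command heading 248.1°, groundspeed 236.8 kt
Leg 2: desired track 245.6°; wind correction -9.3° → command heading 236.3°, groundspeed 230.8 kt
Leg 3: desired track 148.1°; wind correction -7.8° → command heading 140.3°, groundspeed 163.4 kt
Leg 4: desired track 85.5°; wind correction +5.6° → command heading 91.1°, groundspeed 159.6 kt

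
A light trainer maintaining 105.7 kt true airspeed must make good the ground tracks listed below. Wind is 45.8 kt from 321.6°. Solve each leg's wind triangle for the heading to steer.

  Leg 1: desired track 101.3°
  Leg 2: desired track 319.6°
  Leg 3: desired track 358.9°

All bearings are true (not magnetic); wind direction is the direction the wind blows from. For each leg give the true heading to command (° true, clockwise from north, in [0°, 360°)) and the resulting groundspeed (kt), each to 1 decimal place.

Leg 1: desired track 101.3°; wind correction -16.3° → command heading 85.0°, groundspeed 136.4 kt
Leg 2: desired track 319.6°; wind correction +0.9° → command heading 320.5°, groundspeed 59.9 kt
Leg 3: desired track 358.9°; wind correction -15.2° → command heading 343.7°, groundspeed 65.6 kt

Leg 1: heading=85.0°, groundspeed=136.4 kt
Leg 2: heading=320.5°, groundspeed=59.9 kt
Leg 3: heading=343.7°, groundspeed=65.6 kt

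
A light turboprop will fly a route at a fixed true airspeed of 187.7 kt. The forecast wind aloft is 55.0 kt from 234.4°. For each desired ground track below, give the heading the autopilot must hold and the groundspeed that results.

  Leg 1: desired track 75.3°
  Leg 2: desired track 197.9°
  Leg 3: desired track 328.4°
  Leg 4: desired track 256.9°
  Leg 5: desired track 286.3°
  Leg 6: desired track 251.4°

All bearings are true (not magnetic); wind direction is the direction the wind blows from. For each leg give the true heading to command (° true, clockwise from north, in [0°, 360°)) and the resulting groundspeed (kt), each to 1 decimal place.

Leg 1: desired track 75.3°; wind correction +6.0° → command heading 81.3°, groundspeed 238.1 kt
Leg 2: desired track 197.9°; wind correction +10.0° → command heading 207.9°, groundspeed 140.6 kt
Leg 3: desired track 328.4°; wind correction -17.0° → command heading 311.4°, groundspeed 183.3 kt
Leg 4: desired track 256.9°; wind correction -6.4° → command heading 250.5°, groundspeed 135.7 kt
Leg 5: desired track 286.3°; wind correction -13.3° → command heading 273.0°, groundspeed 148.7 kt
Leg 6: desired track 251.4°; wind correction -4.9° → command heading 246.5°, groundspeed 134.4 kt

Leg 1: heading=81.3°, groundspeed=238.1 kt
Leg 2: heading=207.9°, groundspeed=140.6 kt
Leg 3: heading=311.4°, groundspeed=183.3 kt
Leg 4: heading=250.5°, groundspeed=135.7 kt
Leg 5: heading=273.0°, groundspeed=148.7 kt
Leg 6: heading=246.5°, groundspeed=134.4 kt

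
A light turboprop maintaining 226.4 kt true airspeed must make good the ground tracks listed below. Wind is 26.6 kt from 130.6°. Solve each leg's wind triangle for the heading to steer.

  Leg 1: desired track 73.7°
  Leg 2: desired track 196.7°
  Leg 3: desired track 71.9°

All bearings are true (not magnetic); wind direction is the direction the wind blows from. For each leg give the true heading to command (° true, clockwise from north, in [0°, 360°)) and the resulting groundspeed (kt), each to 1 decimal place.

Leg 1: heading=79.3°, groundspeed=210.8 kt
Leg 2: heading=190.5°, groundspeed=214.3 kt
Leg 3: heading=77.7°, groundspeed=211.4 kt

Leg 1: desired track 73.7°; wind correction +5.6° → command heading 79.3°, groundspeed 210.8 kt
Leg 2: desired track 196.7°; wind correction -6.2° → command heading 190.5°, groundspeed 214.3 kt
Leg 3: desired track 71.9°; wind correction +5.8° → command heading 77.7°, groundspeed 211.4 kt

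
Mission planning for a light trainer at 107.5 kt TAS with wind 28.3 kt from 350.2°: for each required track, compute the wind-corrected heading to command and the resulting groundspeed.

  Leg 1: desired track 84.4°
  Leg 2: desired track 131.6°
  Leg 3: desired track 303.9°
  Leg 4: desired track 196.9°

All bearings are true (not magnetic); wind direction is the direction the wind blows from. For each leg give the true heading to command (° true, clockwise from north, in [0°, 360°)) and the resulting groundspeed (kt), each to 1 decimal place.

Leg 1: heading=69.2°, groundspeed=105.8 kt
Leg 2: heading=122.1°, groundspeed=128.2 kt
Leg 3: heading=314.9°, groundspeed=86.0 kt
Leg 4: heading=203.7°, groundspeed=132.0 kt

Leg 1: desired track 84.4°; wind correction -15.2° → command heading 69.2°, groundspeed 105.8 kt
Leg 2: desired track 131.6°; wind correction -9.5° → command heading 122.1°, groundspeed 128.2 kt
Leg 3: desired track 303.9°; wind correction +11.0° → command heading 314.9°, groundspeed 86.0 kt
Leg 4: desired track 196.9°; wind correction +6.8° → command heading 203.7°, groundspeed 132.0 kt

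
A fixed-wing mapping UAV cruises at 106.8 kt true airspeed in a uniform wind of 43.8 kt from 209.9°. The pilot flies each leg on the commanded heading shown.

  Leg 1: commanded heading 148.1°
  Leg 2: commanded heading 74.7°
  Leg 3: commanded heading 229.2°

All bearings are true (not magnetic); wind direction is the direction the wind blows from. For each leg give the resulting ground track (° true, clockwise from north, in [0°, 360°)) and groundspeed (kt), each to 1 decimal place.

Leg 1: heading 148.1°; drift -24.1° → track 124.0°, groundspeed 94.4 kt
Leg 2: heading 74.7°; drift -12.6° → track 62.1°, groundspeed 141.3 kt
Leg 3: heading 229.2°; drift +12.5° → track 241.7°, groundspeed 67.0 kt

Leg 1: track=124.0°, groundspeed=94.4 kt
Leg 2: track=62.1°, groundspeed=141.3 kt
Leg 3: track=241.7°, groundspeed=67.0 kt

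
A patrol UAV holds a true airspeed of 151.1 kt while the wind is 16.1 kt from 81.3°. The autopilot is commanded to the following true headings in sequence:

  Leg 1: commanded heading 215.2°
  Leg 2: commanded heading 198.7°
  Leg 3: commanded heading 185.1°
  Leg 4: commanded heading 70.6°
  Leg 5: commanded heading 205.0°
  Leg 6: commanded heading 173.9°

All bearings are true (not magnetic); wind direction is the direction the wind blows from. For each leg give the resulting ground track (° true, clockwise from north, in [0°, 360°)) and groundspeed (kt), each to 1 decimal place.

Leg 1: heading 215.2°; drift +4.1° → track 219.3°, groundspeed 162.7 kt
Leg 2: heading 198.7°; drift +5.2° → track 203.9°, groundspeed 159.2 kt
Leg 3: heading 185.1°; drift +5.8° → track 190.9°, groundspeed 155.7 kt
Leg 4: heading 70.6°; drift -1.3° → track 69.3°, groundspeed 135.3 kt
Leg 5: heading 205.0°; drift +4.8° → track 209.8°, groundspeed 160.6 kt
Leg 6: heading 173.9°; drift +6.0° → track 179.9°, groundspeed 152.7 kt

Leg 1: track=219.3°, groundspeed=162.7 kt
Leg 2: track=203.9°, groundspeed=159.2 kt
Leg 3: track=190.9°, groundspeed=155.7 kt
Leg 4: track=69.3°, groundspeed=135.3 kt
Leg 5: track=209.8°, groundspeed=160.6 kt
Leg 6: track=179.9°, groundspeed=152.7 kt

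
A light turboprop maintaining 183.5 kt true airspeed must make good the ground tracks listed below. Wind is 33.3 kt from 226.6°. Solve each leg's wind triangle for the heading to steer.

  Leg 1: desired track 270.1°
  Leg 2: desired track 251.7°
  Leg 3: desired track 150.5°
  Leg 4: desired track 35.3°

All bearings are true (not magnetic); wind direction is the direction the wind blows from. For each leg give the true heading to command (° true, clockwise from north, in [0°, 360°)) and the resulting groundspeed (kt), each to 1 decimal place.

Leg 1: heading=262.9°, groundspeed=157.9 kt
Leg 2: heading=247.3°, groundspeed=152.8 kt
Leg 3: heading=160.6°, groundspeed=172.6 kt
Leg 4: heading=33.3°, groundspeed=216.0 kt

Leg 1: desired track 270.1°; wind correction -7.2° → command heading 262.9°, groundspeed 157.9 kt
Leg 2: desired track 251.7°; wind correction -4.4° → command heading 247.3°, groundspeed 152.8 kt
Leg 3: desired track 150.5°; wind correction +10.1° → command heading 160.6°, groundspeed 172.6 kt
Leg 4: desired track 35.3°; wind correction -2.0° → command heading 33.3°, groundspeed 216.0 kt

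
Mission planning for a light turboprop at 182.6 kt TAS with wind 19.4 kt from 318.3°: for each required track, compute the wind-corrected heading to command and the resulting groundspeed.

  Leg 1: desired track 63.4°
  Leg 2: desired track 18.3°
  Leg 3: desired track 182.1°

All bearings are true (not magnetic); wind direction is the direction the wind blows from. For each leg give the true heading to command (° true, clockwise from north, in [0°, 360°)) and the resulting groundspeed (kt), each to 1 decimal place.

Leg 1: heading=57.5°, groundspeed=186.7 kt
Leg 2: heading=13.0°, groundspeed=172.1 kt
Leg 3: heading=186.3°, groundspeed=196.1 kt

Leg 1: desired track 63.4°; wind correction -5.9° → command heading 57.5°, groundspeed 186.7 kt
Leg 2: desired track 18.3°; wind correction -5.3° → command heading 13.0°, groundspeed 172.1 kt
Leg 3: desired track 182.1°; wind correction +4.2° → command heading 186.3°, groundspeed 196.1 kt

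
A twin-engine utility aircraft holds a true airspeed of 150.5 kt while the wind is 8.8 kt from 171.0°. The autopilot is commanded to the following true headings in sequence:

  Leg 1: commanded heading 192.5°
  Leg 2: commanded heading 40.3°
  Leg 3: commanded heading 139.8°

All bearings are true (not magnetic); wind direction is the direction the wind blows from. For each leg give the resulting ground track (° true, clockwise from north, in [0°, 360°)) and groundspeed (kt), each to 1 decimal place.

Leg 1: track=193.8°, groundspeed=142.3 kt
Leg 2: track=37.9°, groundspeed=156.4 kt
Leg 3: track=138.0°, groundspeed=143.0 kt

Leg 1: heading 192.5°; drift +1.3° → track 193.8°, groundspeed 142.3 kt
Leg 2: heading 40.3°; drift -2.4° → track 37.9°, groundspeed 156.4 kt
Leg 3: heading 139.8°; drift -1.8° → track 138.0°, groundspeed 143.0 kt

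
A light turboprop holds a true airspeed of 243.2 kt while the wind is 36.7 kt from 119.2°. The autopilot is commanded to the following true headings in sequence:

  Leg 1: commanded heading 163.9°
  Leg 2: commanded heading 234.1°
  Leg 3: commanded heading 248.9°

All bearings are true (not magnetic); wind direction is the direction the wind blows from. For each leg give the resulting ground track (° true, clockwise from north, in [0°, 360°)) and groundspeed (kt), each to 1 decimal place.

Leg 1: heading 163.9°; drift +6.8° → track 170.7°, groundspeed 218.6 kt
Leg 2: heading 234.1°; drift +7.3° → track 241.4°, groundspeed 260.8 kt
Leg 3: heading 248.9°; drift +6.0° → track 254.9°, groundspeed 268.1 kt

Leg 1: track=170.7°, groundspeed=218.6 kt
Leg 2: track=241.4°, groundspeed=260.8 kt
Leg 3: track=254.9°, groundspeed=268.1 kt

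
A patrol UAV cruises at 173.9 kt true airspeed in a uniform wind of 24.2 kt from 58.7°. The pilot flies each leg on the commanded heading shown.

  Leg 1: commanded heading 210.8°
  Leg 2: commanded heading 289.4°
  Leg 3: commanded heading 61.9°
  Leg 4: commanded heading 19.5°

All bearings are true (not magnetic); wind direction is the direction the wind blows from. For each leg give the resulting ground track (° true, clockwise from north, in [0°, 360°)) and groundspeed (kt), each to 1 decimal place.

Leg 1: heading 210.8°; drift +3.3° → track 214.1°, groundspeed 195.6 kt
Leg 2: heading 289.4°; drift -5.7° → track 283.7°, groundspeed 190.2 kt
Leg 3: heading 61.9°; drift +0.5° → track 62.4°, groundspeed 149.7 kt
Leg 4: heading 19.5°; drift -5.6° → track 13.9°, groundspeed 155.9 kt

Leg 1: track=214.1°, groundspeed=195.6 kt
Leg 2: track=283.7°, groundspeed=190.2 kt
Leg 3: track=62.4°, groundspeed=149.7 kt
Leg 4: track=13.9°, groundspeed=155.9 kt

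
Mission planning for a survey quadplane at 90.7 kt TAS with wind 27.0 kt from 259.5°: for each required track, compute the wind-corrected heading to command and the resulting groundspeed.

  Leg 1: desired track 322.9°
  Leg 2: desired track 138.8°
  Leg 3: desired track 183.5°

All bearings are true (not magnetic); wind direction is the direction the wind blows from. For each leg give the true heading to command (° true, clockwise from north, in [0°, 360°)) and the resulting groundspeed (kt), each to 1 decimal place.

Leg 1: heading=307.5°, groundspeed=75.3 kt
Leg 2: heading=153.6°, groundspeed=101.5 kt
Leg 3: heading=200.3°, groundspeed=80.3 kt

Leg 1: desired track 322.9°; wind correction -15.4° → command heading 307.5°, groundspeed 75.3 kt
Leg 2: desired track 138.8°; wind correction +14.8° → command heading 153.6°, groundspeed 101.5 kt
Leg 3: desired track 183.5°; wind correction +16.8° → command heading 200.3°, groundspeed 80.3 kt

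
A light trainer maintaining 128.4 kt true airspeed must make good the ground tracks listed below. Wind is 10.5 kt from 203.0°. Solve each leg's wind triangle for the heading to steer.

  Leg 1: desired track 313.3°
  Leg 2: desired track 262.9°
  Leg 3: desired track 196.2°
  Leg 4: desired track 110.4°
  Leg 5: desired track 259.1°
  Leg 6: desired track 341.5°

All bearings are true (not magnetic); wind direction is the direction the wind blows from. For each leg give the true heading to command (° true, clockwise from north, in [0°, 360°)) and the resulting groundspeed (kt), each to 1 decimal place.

Leg 1: heading=308.9°, groundspeed=131.7 kt
Leg 2: heading=258.8°, groundspeed=122.8 kt
Leg 3: heading=196.8°, groundspeed=118.0 kt
Leg 4: heading=115.1°, groundspeed=128.4 kt
Leg 5: heading=255.2°, groundspeed=122.2 kt
Leg 6: heading=338.4°, groundspeed=136.1 kt

Leg 1: desired track 313.3°; wind correction -4.4° → command heading 308.9°, groundspeed 131.7 kt
Leg 2: desired track 262.9°; wind correction -4.1° → command heading 258.8°, groundspeed 122.8 kt
Leg 3: desired track 196.2°; wind correction +0.6° → command heading 196.8°, groundspeed 118.0 kt
Leg 4: desired track 110.4°; wind correction +4.7° → command heading 115.1°, groundspeed 128.4 kt
Leg 5: desired track 259.1°; wind correction -3.9° → command heading 255.2°, groundspeed 122.2 kt
Leg 6: desired track 341.5°; wind correction -3.1° → command heading 338.4°, groundspeed 136.1 kt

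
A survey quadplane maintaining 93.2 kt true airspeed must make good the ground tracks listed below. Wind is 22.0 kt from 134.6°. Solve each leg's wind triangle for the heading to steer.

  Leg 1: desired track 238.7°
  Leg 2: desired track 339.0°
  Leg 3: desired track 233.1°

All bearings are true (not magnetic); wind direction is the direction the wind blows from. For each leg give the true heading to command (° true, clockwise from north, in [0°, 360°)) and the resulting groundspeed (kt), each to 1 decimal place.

Leg 1: desired track 238.7°; wind correction -13.2° → command heading 225.5°, groundspeed 96.1 kt
Leg 2: desired track 339.0°; wind correction +5.6° → command heading 344.6°, groundspeed 112.8 kt
Leg 3: desired track 233.1°; wind correction -13.5° → command heading 219.6°, groundspeed 93.9 kt

Leg 1: heading=225.5°, groundspeed=96.1 kt
Leg 2: heading=344.6°, groundspeed=112.8 kt
Leg 3: heading=219.6°, groundspeed=93.9 kt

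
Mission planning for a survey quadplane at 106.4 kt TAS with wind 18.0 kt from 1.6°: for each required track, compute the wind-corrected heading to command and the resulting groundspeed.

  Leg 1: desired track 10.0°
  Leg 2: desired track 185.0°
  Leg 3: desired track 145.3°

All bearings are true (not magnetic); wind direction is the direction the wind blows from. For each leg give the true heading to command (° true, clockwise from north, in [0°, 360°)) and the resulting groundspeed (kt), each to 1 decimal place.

Leg 1: desired track 10.0°; wind correction -1.4° → command heading 8.6°, groundspeed 88.6 kt
Leg 2: desired track 185.0°; wind correction +0.6° → command heading 185.6°, groundspeed 124.4 kt
Leg 3: desired track 145.3°; wind correction -5.7° → command heading 139.6°, groundspeed 120.4 kt

Leg 1: heading=8.6°, groundspeed=88.6 kt
Leg 2: heading=185.6°, groundspeed=124.4 kt
Leg 3: heading=139.6°, groundspeed=120.4 kt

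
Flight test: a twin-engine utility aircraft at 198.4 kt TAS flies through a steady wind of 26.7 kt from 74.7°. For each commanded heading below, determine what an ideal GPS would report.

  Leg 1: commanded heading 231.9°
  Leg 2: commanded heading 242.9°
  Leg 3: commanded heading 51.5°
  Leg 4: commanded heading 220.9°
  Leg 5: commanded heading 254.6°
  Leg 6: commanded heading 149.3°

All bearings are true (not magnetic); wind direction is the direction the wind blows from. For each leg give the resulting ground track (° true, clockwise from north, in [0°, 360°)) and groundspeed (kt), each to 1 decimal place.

Leg 1: track=234.6°, groundspeed=223.3 kt
Leg 2: track=244.3°, groundspeed=224.6 kt
Leg 3: track=48.0°, groundspeed=174.2 kt
Leg 4: track=224.8°, groundspeed=221.1 kt
Leg 5: track=254.6°, groundspeed=225.1 kt
Leg 6: track=157.0°, groundspeed=193.0 kt

Leg 1: heading 231.9°; drift +2.7° → track 234.6°, groundspeed 223.3 kt
Leg 2: heading 242.9°; drift +1.4° → track 244.3°, groundspeed 224.6 kt
Leg 3: heading 51.5°; drift -3.5° → track 48.0°, groundspeed 174.2 kt
Leg 4: heading 220.9°; drift +3.9° → track 224.8°, groundspeed 221.1 kt
Leg 5: heading 254.6°; drift +0.0° → track 254.6°, groundspeed 225.1 kt
Leg 6: heading 149.3°; drift +7.7° → track 157.0°, groundspeed 193.0 kt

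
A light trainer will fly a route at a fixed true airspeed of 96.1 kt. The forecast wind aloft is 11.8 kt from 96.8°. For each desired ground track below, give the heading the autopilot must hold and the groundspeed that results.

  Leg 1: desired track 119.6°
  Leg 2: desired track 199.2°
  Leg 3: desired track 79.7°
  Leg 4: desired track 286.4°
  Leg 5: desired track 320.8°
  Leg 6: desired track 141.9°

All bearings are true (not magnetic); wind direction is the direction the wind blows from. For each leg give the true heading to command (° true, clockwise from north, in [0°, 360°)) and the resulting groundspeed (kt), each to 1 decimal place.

Leg 1: desired track 119.6°; wind correction -2.7° → command heading 116.9°, groundspeed 85.1 kt
Leg 2: desired track 199.2°; wind correction -6.9° → command heading 192.3°, groundspeed 97.9 kt
Leg 3: desired track 79.7°; wind correction +2.1° → command heading 81.8°, groundspeed 84.8 kt
Leg 4: desired track 286.4°; wind correction +1.2° → command heading 287.6°, groundspeed 107.7 kt
Leg 5: desired track 320.8°; wind correction +4.9° → command heading 325.7°, groundspeed 104.2 kt
Leg 6: desired track 141.9°; wind correction -5.0° → command heading 136.9°, groundspeed 87.4 kt

Leg 1: heading=116.9°, groundspeed=85.1 kt
Leg 2: heading=192.3°, groundspeed=97.9 kt
Leg 3: heading=81.8°, groundspeed=84.8 kt
Leg 4: heading=287.6°, groundspeed=107.7 kt
Leg 5: heading=325.7°, groundspeed=104.2 kt
Leg 6: heading=136.9°, groundspeed=87.4 kt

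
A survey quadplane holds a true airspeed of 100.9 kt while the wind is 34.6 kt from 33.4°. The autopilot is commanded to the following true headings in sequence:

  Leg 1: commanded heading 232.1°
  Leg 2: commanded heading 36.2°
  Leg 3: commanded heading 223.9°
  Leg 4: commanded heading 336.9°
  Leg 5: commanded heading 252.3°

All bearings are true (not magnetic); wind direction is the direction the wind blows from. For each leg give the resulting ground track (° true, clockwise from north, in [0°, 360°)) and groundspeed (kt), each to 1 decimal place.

Leg 1: heading 232.1°; drift -4.7° → track 227.4°, groundspeed 134.1 kt
Leg 2: heading 36.2°; drift +1.5° → track 37.7°, groundspeed 66.4 kt
Leg 3: heading 223.9°; drift -2.7° → track 221.2°, groundspeed 135.1 kt
Leg 4: heading 336.9°; drift -19.4° → track 317.5°, groundspeed 86.7 kt
Leg 5: heading 252.3°; drift -9.6° → track 242.7°, groundspeed 129.7 kt

Leg 1: track=227.4°, groundspeed=134.1 kt
Leg 2: track=37.7°, groundspeed=66.4 kt
Leg 3: track=221.2°, groundspeed=135.1 kt
Leg 4: track=317.5°, groundspeed=86.7 kt
Leg 5: track=242.7°, groundspeed=129.7 kt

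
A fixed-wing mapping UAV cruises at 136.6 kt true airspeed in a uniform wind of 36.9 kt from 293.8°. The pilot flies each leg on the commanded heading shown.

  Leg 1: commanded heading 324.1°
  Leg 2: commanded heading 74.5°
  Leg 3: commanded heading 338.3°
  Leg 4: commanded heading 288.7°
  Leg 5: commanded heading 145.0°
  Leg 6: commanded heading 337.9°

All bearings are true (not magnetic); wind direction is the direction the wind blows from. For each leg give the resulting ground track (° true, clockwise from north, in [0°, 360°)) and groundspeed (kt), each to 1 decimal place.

Leg 1: heading 324.1°; drift +10.1° → track 334.2°, groundspeed 106.4 kt
Leg 2: heading 74.5°; drift +8.1° → track 82.6°, groundspeed 166.8 kt
Leg 3: heading 338.3°; drift +13.2° → track 351.5°, groundspeed 113.3 kt
Leg 4: heading 288.7°; drift -1.9° → track 286.8°, groundspeed 99.9 kt
Leg 5: heading 145.0°; drift -6.5° → track 138.5°, groundspeed 169.2 kt
Leg 6: heading 337.9°; drift +13.1° → track 351.0°, groundspeed 113.1 kt

Leg 1: track=334.2°, groundspeed=106.4 kt
Leg 2: track=82.6°, groundspeed=166.8 kt
Leg 3: track=351.5°, groundspeed=113.3 kt
Leg 4: track=286.8°, groundspeed=99.9 kt
Leg 5: track=138.5°, groundspeed=169.2 kt
Leg 6: track=351.0°, groundspeed=113.1 kt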